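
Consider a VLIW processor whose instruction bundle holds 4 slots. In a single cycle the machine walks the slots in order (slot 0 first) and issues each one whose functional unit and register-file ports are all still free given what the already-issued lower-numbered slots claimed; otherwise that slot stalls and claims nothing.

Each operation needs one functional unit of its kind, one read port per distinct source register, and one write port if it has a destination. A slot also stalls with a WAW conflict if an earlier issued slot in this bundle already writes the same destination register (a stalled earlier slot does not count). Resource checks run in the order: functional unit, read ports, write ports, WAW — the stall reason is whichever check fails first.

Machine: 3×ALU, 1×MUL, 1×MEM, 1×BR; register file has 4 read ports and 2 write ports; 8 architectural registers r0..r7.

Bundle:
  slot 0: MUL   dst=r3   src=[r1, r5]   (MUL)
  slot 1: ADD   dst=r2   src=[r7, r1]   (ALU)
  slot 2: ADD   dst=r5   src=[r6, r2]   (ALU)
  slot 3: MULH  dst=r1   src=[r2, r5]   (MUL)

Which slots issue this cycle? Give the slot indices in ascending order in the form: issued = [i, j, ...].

  0. MUL→r3 ⇒ go  {3A/0Mu/1Ld/1B | 2r 1w}
  1. ALU→r2 ⇒ go  {2A/0Mu/1Ld/1B | 0r 0w}
  2. ALU→r5 ⇒ no(RD_PORT)  {2A/0Mu/1Ld/1B | 0r 0w}
  3. MUL→r1 ⇒ no(FU)  {2A/0Mu/1Ld/1B | 0r 0w}

issued = [0, 1]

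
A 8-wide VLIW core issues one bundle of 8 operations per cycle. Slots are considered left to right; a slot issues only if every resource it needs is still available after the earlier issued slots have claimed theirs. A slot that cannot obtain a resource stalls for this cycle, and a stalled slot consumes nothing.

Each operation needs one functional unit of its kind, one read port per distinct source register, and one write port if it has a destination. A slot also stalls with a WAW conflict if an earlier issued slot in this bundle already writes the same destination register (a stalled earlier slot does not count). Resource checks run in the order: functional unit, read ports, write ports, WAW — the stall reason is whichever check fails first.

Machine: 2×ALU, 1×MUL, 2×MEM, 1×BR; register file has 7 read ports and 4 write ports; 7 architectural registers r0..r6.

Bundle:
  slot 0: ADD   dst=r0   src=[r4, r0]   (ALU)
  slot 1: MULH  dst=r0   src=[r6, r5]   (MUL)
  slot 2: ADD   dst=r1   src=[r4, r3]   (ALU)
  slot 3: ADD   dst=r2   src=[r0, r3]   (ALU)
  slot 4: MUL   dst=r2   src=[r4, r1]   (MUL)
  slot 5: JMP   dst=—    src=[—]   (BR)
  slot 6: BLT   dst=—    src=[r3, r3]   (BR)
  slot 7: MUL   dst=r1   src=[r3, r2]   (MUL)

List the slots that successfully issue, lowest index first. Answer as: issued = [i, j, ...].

  0. ALU→r0 ⇒ go  {1A/1Mu/2Ld/1B | 5r 3w}
  1. MUL→r0 ⇒ no(WAW)  {1A/1Mu/2Ld/1B | 5r 3w}
  2. ALU→r1 ⇒ go  {0A/1Mu/2Ld/1B | 3r 2w}
  3. ALU→r2 ⇒ no(FU)  {0A/1Mu/2Ld/1B | 3r 2w}
  4. MUL→r2 ⇒ go  {0A/0Mu/2Ld/1B | 1r 1w}
  5. BR ⇒ go  {0A/0Mu/2Ld/0B | 1r 1w}
  6. BR ⇒ no(FU)  {0A/0Mu/2Ld/0B | 1r 1w}
  7. MUL→r1 ⇒ no(FU)  {0A/0Mu/2Ld/0B | 1r 1w}

issued = [0, 2, 4, 5]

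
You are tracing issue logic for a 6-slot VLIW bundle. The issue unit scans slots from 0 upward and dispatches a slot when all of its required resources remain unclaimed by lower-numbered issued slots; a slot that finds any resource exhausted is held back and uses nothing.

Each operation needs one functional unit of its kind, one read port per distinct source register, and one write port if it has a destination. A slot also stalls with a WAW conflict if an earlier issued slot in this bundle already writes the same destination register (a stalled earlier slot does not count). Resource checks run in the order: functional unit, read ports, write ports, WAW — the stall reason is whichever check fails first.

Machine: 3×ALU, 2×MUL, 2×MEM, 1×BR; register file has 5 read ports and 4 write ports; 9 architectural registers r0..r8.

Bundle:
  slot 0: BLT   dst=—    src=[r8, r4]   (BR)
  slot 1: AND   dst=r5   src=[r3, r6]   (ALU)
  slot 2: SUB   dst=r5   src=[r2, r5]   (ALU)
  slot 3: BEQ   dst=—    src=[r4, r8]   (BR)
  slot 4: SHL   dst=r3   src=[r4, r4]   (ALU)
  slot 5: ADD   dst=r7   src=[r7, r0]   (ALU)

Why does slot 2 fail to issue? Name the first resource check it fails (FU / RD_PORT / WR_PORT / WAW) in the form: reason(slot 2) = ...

reason(slot 2) = RD_PORT

slot 0 (BR): ISSUE — free A3,Mu2,Ld2,B0 rp3 wp4
slot 1 (ALU): ISSUE — free A2,Mu2,Ld2,B0 rp1 wp3
slot 2 (ALU): stall RD_PORT — free A2,Mu2,Ld2,B0 rp1 wp3
slot 3 (BR): stall FU — free A2,Mu2,Ld2,B0 rp1 wp3
slot 4 (ALU): ISSUE — free A1,Mu2,Ld2,B0 rp0 wp2
slot 5 (ALU): stall RD_PORT — free A1,Mu2,Ld2,B0 rp0 wp2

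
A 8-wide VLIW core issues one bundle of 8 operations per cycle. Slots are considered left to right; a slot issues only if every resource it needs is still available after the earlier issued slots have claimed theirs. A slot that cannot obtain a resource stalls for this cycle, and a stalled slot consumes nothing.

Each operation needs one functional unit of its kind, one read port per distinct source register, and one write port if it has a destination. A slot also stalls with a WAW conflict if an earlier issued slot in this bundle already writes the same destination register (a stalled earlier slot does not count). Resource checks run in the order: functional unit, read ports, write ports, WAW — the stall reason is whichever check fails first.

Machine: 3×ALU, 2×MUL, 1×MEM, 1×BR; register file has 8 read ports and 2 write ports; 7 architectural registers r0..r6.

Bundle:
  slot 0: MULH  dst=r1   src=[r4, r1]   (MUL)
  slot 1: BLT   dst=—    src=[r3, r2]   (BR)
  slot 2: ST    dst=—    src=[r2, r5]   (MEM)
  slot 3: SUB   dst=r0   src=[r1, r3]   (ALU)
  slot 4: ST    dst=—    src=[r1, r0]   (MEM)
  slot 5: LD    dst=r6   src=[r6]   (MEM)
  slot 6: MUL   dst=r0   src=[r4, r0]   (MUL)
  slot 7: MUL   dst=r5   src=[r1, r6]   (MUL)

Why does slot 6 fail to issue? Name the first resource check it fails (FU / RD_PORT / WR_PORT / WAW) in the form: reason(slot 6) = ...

#0 MUL src=r4,r1 dispatched  <A:3 Mu:1 Ld:1 B:1 rd:6 wr:1>
#1 BR src=r3,r2 dispatched  <A:3 Mu:1 Ld:1 B:0 rd:4 wr:1>
#2 MEM src=r2,r5 dispatched  <A:3 Mu:1 Ld:0 B:0 rd:2 wr:1>
#3 ALU src=r1,r3 dispatched  <A:2 Mu:1 Ld:0 B:0 rd:0 wr:0>
#4 MEM src=r1,r0 held:FU  <A:2 Mu:1 Ld:0 B:0 rd:0 wr:0>
#5 MEM src=r6 held:FU  <A:2 Mu:1 Ld:0 B:0 rd:0 wr:0>
#6 MUL src=r4,r0 held:RD_PORT  <A:2 Mu:1 Ld:0 B:0 rd:0 wr:0>
#7 MUL src=r1,r6 held:RD_PORT  <A:2 Mu:1 Ld:0 B:0 rd:0 wr:0>

reason(slot 6) = RD_PORT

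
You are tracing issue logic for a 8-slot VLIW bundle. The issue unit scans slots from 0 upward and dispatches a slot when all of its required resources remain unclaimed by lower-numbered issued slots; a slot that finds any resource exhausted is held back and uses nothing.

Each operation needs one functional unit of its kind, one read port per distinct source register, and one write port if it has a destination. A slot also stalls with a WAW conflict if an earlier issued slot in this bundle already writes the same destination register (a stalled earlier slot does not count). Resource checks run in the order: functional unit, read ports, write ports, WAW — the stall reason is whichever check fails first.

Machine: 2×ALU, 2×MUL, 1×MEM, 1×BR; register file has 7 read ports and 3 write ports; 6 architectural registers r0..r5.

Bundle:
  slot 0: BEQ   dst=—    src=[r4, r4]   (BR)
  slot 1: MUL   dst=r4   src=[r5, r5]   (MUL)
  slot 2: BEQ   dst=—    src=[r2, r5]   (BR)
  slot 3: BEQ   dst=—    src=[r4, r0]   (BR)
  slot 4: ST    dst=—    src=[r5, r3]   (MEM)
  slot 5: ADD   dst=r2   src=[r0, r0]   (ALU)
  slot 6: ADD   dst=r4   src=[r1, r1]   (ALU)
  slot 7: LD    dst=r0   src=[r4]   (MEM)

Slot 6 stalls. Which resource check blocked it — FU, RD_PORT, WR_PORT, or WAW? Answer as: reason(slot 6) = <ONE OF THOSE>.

reason(slot 6) = WAW

#0 BR src=r4,r4 dispatched  <A:2 Mu:2 Ld:1 B:0 rd:6 wr:3>
#1 MUL src=r5,r5 dispatched  <A:2 Mu:1 Ld:1 B:0 rd:5 wr:2>
#2 BR src=r2,r5 held:FU  <A:2 Mu:1 Ld:1 B:0 rd:5 wr:2>
#3 BR src=r4,r0 held:FU  <A:2 Mu:1 Ld:1 B:0 rd:5 wr:2>
#4 MEM src=r5,r3 dispatched  <A:2 Mu:1 Ld:0 B:0 rd:3 wr:2>
#5 ALU src=r0,r0 dispatched  <A:1 Mu:1 Ld:0 B:0 rd:2 wr:1>
#6 ALU src=r1,r1 held:WAW  <A:1 Mu:1 Ld:0 B:0 rd:2 wr:1>
#7 MEM src=r4 held:FU  <A:1 Mu:1 Ld:0 B:0 rd:2 wr:1>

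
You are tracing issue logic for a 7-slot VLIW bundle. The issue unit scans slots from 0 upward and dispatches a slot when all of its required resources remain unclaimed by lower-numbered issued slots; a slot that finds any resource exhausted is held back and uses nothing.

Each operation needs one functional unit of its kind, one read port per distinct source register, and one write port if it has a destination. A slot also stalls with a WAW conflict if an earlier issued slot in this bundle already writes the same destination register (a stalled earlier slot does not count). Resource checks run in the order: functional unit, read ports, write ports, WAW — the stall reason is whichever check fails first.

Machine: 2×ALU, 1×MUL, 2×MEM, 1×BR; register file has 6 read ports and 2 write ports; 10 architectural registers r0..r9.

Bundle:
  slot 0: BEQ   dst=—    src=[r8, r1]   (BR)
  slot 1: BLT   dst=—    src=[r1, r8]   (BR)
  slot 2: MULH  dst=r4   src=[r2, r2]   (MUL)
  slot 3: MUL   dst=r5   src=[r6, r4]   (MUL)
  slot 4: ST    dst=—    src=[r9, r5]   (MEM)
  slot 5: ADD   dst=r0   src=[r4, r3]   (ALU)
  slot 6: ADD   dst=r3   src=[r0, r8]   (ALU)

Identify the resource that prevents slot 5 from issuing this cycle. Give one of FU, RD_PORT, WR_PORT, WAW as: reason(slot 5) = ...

reason(slot 5) = RD_PORT

#0 BR src=r8,r1 dispatched  <A:2 Mu:1 Ld:2 B:0 rd:4 wr:2>
#1 BR src=r1,r8 held:FU  <A:2 Mu:1 Ld:2 B:0 rd:4 wr:2>
#2 MUL src=r2,r2 dispatched  <A:2 Mu:0 Ld:2 B:0 rd:3 wr:1>
#3 MUL src=r6,r4 held:FU  <A:2 Mu:0 Ld:2 B:0 rd:3 wr:1>
#4 MEM src=r9,r5 dispatched  <A:2 Mu:0 Ld:1 B:0 rd:1 wr:1>
#5 ALU src=r4,r3 held:RD_PORT  <A:2 Mu:0 Ld:1 B:0 rd:1 wr:1>
#6 ALU src=r0,r8 held:RD_PORT  <A:2 Mu:0 Ld:1 B:0 rd:1 wr:1>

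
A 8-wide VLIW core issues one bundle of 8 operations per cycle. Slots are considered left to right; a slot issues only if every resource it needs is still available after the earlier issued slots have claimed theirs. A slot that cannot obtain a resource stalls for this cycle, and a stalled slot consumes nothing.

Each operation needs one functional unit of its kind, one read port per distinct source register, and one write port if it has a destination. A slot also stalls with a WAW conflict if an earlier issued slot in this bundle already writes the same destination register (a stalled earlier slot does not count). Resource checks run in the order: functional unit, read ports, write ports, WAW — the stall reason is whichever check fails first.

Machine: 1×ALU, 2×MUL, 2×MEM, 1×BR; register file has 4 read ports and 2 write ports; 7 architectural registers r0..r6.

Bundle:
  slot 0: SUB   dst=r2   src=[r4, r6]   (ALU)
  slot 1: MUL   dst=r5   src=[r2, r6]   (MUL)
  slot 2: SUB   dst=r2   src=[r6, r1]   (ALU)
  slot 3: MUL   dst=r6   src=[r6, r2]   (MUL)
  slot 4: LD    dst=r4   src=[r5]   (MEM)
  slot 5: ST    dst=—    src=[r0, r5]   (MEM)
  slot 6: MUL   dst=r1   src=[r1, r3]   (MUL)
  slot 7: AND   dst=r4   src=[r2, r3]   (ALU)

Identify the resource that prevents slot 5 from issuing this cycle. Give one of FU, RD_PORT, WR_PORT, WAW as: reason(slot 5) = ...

reason(slot 5) = RD_PORT

  0. ALU→r2 ⇒ go  {0A/2Mu/2Ld/1B | 2r 1w}
  1. MUL→r5 ⇒ go  {0A/1Mu/2Ld/1B | 0r 0w}
  2. ALU→r2 ⇒ no(FU)  {0A/1Mu/2Ld/1B | 0r 0w}
  3. MUL→r6 ⇒ no(RD_PORT)  {0A/1Mu/2Ld/1B | 0r 0w}
  4. MEM→r4 ⇒ no(RD_PORT)  {0A/1Mu/2Ld/1B | 0r 0w}
  5. MEM ⇒ no(RD_PORT)  {0A/1Mu/2Ld/1B | 0r 0w}
  6. MUL→r1 ⇒ no(RD_PORT)  {0A/1Mu/2Ld/1B | 0r 0w}
  7. ALU→r4 ⇒ no(FU)  {0A/1Mu/2Ld/1B | 0r 0w}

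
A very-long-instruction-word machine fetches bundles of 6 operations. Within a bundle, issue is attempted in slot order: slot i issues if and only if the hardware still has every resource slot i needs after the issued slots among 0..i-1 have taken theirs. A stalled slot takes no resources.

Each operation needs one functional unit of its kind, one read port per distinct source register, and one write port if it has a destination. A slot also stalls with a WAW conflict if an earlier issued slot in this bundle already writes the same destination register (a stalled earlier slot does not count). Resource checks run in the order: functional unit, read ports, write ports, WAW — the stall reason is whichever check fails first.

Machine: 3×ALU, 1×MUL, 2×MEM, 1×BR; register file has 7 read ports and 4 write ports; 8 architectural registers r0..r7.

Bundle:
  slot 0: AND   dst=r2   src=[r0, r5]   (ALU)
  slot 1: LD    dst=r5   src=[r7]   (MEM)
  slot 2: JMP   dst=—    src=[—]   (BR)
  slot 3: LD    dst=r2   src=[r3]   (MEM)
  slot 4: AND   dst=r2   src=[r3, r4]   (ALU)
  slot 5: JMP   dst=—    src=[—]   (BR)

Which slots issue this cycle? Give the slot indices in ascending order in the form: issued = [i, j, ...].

[0] ALU needs rd=2 wr=1: ok; after: ALU=2 MUL=1 MEM=2 BR=1, R=5, W=3
[1] MEM needs rd=1 wr=1: ok; after: ALU=2 MUL=1 MEM=1 BR=1, R=4, W=2
[2] BR needs rd=0 wr=0: ok; after: ALU=2 MUL=1 MEM=1 BR=0, R=4, W=2
[3] MEM needs rd=1 wr=1: WAW; after: ALU=2 MUL=1 MEM=1 BR=0, R=4, W=2
[4] ALU needs rd=2 wr=1: WAW; after: ALU=2 MUL=1 MEM=1 BR=0, R=4, W=2
[5] BR needs rd=0 wr=0: FU; after: ALU=2 MUL=1 MEM=1 BR=0, R=4, W=2

issued = [0, 1, 2]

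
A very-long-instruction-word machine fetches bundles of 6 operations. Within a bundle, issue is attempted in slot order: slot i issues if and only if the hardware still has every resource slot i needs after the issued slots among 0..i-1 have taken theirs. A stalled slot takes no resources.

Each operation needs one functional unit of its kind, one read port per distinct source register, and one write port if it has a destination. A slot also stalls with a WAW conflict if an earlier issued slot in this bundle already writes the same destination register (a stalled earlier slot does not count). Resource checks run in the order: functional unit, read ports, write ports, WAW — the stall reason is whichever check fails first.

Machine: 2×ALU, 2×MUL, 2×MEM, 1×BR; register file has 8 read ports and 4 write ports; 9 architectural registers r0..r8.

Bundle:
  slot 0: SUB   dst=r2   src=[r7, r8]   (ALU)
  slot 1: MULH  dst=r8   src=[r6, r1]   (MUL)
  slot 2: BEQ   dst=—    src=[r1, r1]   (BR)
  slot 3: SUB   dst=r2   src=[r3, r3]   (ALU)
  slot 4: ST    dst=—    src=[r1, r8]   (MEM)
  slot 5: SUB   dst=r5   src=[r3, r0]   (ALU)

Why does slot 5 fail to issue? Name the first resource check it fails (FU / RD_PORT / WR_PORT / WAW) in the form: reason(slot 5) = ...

#0 ALU src=r7,r8 dispatched  <A:1 Mu:2 Ld:2 B:1 rd:6 wr:3>
#1 MUL src=r6,r1 dispatched  <A:1 Mu:1 Ld:2 B:1 rd:4 wr:2>
#2 BR src=r1,r1 dispatched  <A:1 Mu:1 Ld:2 B:0 rd:3 wr:2>
#3 ALU src=r3,r3 held:WAW  <A:1 Mu:1 Ld:2 B:0 rd:3 wr:2>
#4 MEM src=r1,r8 dispatched  <A:1 Mu:1 Ld:1 B:0 rd:1 wr:2>
#5 ALU src=r3,r0 held:RD_PORT  <A:1 Mu:1 Ld:1 B:0 rd:1 wr:2>

reason(slot 5) = RD_PORT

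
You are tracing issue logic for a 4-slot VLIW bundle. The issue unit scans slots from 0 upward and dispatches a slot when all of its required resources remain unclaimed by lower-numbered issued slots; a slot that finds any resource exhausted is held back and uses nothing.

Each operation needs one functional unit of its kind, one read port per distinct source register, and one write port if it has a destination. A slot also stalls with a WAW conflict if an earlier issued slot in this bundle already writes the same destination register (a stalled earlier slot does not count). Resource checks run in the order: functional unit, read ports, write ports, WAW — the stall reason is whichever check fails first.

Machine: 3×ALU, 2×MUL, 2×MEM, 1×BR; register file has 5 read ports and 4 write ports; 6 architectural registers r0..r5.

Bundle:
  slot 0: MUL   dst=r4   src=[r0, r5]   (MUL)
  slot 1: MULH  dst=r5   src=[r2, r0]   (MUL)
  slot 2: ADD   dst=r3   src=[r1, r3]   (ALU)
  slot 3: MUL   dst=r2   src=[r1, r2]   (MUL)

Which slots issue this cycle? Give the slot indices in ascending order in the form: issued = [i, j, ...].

issued = [0, 1]

[0] MUL needs rd=2 wr=1: ok; after: ALU=3 MUL=1 MEM=2 BR=1, R=3, W=3
[1] MUL needs rd=2 wr=1: ok; after: ALU=3 MUL=0 MEM=2 BR=1, R=1, W=2
[2] ALU needs rd=2 wr=1: RD_PORT; after: ALU=3 MUL=0 MEM=2 BR=1, R=1, W=2
[3] MUL needs rd=2 wr=1: FU; after: ALU=3 MUL=0 MEM=2 BR=1, R=1, W=2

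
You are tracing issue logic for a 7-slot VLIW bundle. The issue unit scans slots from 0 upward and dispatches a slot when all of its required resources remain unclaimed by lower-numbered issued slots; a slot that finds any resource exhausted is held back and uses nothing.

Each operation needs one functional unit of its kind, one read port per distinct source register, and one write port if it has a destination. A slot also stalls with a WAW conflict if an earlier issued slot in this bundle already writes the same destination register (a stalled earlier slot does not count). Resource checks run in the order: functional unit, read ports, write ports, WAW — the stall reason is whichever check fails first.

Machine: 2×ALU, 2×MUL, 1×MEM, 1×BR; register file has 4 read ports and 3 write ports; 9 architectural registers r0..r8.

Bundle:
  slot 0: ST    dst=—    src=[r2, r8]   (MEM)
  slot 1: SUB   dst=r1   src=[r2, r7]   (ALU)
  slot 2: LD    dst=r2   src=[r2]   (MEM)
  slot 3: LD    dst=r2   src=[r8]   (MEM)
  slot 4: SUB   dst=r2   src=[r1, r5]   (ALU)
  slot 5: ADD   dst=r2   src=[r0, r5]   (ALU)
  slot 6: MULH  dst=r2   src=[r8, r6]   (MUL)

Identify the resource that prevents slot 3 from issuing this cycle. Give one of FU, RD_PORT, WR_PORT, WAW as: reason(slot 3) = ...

(0) want 1×MEM +2rd +0wr — yes → AL2|MU2|ME0|BR1|rd2|wr3
(1) want 1×ALU +2rd +1wr — yes → AL1|MU2|ME0|BR1|rd0|wr2
(2) want 1×MEM +1rd +1wr — FU → AL1|MU2|ME0|BR1|rd0|wr2
(3) want 1×MEM +1rd +1wr — FU → AL1|MU2|ME0|BR1|rd0|wr2
(4) want 1×ALU +2rd +1wr — RD_PORT → AL1|MU2|ME0|BR1|rd0|wr2
(5) want 1×ALU +2rd +1wr — RD_PORT → AL1|MU2|ME0|BR1|rd0|wr2
(6) want 1×MUL +2rd +1wr — RD_PORT → AL1|MU2|ME0|BR1|rd0|wr2

reason(slot 3) = FU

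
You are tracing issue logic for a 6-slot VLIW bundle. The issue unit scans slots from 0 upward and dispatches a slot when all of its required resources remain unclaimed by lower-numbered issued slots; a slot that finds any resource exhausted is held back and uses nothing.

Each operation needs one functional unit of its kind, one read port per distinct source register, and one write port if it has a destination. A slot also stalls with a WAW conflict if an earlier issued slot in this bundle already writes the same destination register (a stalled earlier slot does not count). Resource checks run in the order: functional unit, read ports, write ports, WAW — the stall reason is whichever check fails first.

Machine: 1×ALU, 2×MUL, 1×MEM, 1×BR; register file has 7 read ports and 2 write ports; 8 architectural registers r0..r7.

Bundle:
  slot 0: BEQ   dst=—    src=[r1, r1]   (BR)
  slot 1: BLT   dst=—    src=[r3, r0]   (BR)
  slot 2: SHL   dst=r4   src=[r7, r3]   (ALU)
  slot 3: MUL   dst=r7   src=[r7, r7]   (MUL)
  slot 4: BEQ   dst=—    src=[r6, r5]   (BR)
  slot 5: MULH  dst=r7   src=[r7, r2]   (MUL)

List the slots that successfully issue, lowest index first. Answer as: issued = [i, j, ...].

#0 BR src=r1,r1 dispatched  <A:1 Mu:2 Ld:1 B:0 rd:6 wr:2>
#1 BR src=r3,r0 held:FU  <A:1 Mu:2 Ld:1 B:0 rd:6 wr:2>
#2 ALU src=r7,r3 dispatched  <A:0 Mu:2 Ld:1 B:0 rd:4 wr:1>
#3 MUL src=r7,r7 dispatched  <A:0 Mu:1 Ld:1 B:0 rd:3 wr:0>
#4 BR src=r6,r5 held:FU  <A:0 Mu:1 Ld:1 B:0 rd:3 wr:0>
#5 MUL src=r7,r2 held:WR_PORT  <A:0 Mu:1 Ld:1 B:0 rd:3 wr:0>

issued = [0, 2, 3]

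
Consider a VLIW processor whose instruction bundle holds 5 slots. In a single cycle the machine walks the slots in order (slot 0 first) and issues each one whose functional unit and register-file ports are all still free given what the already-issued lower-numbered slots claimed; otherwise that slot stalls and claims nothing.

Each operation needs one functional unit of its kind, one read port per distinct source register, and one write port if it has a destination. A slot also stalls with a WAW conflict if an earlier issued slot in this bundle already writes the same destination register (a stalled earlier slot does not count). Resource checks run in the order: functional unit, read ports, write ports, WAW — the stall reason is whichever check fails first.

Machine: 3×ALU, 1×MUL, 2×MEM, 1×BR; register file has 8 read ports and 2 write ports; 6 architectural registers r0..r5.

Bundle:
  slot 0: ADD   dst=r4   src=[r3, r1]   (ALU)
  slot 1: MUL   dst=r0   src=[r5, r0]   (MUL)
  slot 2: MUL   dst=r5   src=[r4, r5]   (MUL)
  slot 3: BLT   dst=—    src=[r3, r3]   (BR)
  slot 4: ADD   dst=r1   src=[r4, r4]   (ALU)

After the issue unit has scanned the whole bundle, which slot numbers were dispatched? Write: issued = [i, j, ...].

#0 ALU src=r3,r1 dispatched  <A:2 Mu:1 Ld:2 B:1 rd:6 wr:1>
#1 MUL src=r5,r0 dispatched  <A:2 Mu:0 Ld:2 B:1 rd:4 wr:0>
#2 MUL src=r4,r5 held:FU  <A:2 Mu:0 Ld:2 B:1 rd:4 wr:0>
#3 BR src=r3,r3 dispatched  <A:2 Mu:0 Ld:2 B:0 rd:3 wr:0>
#4 ALU src=r4,r4 held:WR_PORT  <A:2 Mu:0 Ld:2 B:0 rd:3 wr:0>

issued = [0, 1, 3]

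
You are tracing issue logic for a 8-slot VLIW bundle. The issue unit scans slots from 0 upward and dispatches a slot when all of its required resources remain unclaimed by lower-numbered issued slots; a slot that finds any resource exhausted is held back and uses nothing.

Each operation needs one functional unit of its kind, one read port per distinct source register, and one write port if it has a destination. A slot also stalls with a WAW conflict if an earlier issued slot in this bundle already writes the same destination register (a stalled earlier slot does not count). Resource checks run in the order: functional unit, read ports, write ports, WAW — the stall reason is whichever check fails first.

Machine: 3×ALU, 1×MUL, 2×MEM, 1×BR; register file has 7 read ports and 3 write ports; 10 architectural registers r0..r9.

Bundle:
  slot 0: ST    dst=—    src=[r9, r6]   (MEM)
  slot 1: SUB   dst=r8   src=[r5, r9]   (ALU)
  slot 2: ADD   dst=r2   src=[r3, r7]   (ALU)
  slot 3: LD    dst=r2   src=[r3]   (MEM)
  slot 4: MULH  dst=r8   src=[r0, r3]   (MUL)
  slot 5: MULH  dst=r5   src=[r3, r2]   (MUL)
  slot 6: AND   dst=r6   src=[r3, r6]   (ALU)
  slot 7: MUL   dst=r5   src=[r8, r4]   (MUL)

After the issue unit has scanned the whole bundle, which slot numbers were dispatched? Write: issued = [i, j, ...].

issued = [0, 1, 2]

#0 MEM src=r9,r6 dispatched  <A:3 Mu:1 Ld:1 B:1 rd:5 wr:3>
#1 ALU src=r5,r9 dispatched  <A:2 Mu:1 Ld:1 B:1 rd:3 wr:2>
#2 ALU src=r3,r7 dispatched  <A:1 Mu:1 Ld:1 B:1 rd:1 wr:1>
#3 MEM src=r3 held:WAW  <A:1 Mu:1 Ld:1 B:1 rd:1 wr:1>
#4 MUL src=r0,r3 held:RD_PORT  <A:1 Mu:1 Ld:1 B:1 rd:1 wr:1>
#5 MUL src=r3,r2 held:RD_PORT  <A:1 Mu:1 Ld:1 B:1 rd:1 wr:1>
#6 ALU src=r3,r6 held:RD_PORT  <A:1 Mu:1 Ld:1 B:1 rd:1 wr:1>
#7 MUL src=r8,r4 held:RD_PORT  <A:1 Mu:1 Ld:1 B:1 rd:1 wr:1>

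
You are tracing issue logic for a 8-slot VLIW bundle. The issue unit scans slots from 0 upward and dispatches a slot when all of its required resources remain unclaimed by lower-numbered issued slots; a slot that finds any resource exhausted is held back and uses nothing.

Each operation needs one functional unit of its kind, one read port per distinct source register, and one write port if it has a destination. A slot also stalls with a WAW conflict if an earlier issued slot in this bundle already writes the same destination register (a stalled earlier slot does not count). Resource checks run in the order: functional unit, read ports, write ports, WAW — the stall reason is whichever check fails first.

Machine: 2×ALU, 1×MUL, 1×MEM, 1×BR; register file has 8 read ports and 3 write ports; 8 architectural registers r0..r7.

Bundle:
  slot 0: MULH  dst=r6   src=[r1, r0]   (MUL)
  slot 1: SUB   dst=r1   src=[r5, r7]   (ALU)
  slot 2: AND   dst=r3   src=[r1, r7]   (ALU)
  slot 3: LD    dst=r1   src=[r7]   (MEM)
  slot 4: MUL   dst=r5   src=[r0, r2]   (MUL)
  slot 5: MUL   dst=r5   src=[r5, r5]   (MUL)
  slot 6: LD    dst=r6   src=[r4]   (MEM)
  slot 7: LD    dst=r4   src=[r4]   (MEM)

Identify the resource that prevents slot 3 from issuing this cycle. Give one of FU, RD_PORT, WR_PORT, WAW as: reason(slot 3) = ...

#0 MUL src=r1,r0 dispatched  <A:2 Mu:0 Ld:1 B:1 rd:6 wr:2>
#1 ALU src=r5,r7 dispatched  <A:1 Mu:0 Ld:1 B:1 rd:4 wr:1>
#2 ALU src=r1,r7 dispatched  <A:0 Mu:0 Ld:1 B:1 rd:2 wr:0>
#3 MEM src=r7 held:WR_PORT  <A:0 Mu:0 Ld:1 B:1 rd:2 wr:0>
#4 MUL src=r0,r2 held:FU  <A:0 Mu:0 Ld:1 B:1 rd:2 wr:0>
#5 MUL src=r5,r5 held:FU  <A:0 Mu:0 Ld:1 B:1 rd:2 wr:0>
#6 MEM src=r4 held:WR_PORT  <A:0 Mu:0 Ld:1 B:1 rd:2 wr:0>
#7 MEM src=r4 held:WR_PORT  <A:0 Mu:0 Ld:1 B:1 rd:2 wr:0>

reason(slot 3) = WR_PORT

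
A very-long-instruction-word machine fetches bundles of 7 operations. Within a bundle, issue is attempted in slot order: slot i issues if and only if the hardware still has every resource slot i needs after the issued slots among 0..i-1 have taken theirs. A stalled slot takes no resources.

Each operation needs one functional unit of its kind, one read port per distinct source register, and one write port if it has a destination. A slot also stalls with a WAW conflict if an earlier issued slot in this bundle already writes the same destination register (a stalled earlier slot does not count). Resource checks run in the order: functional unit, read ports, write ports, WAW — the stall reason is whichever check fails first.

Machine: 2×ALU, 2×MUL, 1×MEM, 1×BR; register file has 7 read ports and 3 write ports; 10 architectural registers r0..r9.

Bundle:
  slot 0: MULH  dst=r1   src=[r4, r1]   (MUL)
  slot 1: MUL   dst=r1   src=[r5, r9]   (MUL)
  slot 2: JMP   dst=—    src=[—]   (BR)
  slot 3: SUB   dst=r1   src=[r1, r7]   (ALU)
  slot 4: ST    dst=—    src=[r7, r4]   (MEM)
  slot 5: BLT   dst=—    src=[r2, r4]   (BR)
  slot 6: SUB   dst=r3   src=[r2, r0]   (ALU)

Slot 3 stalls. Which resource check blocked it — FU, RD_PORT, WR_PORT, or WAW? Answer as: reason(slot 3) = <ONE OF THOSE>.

[0] MUL needs rd=2 wr=1: ok; after: ALU=2 MUL=1 MEM=1 BR=1, R=5, W=2
[1] MUL needs rd=2 wr=1: WAW; after: ALU=2 MUL=1 MEM=1 BR=1, R=5, W=2
[2] BR needs rd=0 wr=0: ok; after: ALU=2 MUL=1 MEM=1 BR=0, R=5, W=2
[3] ALU needs rd=2 wr=1: WAW; after: ALU=2 MUL=1 MEM=1 BR=0, R=5, W=2
[4] MEM needs rd=2 wr=0: ok; after: ALU=2 MUL=1 MEM=0 BR=0, R=3, W=2
[5] BR needs rd=2 wr=0: FU; after: ALU=2 MUL=1 MEM=0 BR=0, R=3, W=2
[6] ALU needs rd=2 wr=1: ok; after: ALU=1 MUL=1 MEM=0 BR=0, R=1, W=1

reason(slot 3) = WAW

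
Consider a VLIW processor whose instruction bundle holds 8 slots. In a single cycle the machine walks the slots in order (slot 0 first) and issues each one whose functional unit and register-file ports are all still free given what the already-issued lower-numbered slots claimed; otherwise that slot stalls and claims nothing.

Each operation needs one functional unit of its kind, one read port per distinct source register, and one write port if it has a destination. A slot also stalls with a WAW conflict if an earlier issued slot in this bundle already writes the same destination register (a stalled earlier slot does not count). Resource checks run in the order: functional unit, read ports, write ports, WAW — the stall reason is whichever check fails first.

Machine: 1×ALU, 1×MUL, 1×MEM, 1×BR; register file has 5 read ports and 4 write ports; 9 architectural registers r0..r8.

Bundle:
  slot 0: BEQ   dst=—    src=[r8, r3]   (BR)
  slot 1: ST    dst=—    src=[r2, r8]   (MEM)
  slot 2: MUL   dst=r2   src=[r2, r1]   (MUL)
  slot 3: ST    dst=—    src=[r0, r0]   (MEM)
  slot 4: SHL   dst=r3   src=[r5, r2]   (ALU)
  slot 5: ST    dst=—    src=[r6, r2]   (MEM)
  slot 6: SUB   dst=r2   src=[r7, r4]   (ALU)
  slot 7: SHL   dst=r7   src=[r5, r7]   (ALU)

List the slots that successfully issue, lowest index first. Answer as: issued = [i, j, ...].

[0] BR needs rd=2 wr=0: ok; after: ALU=1 MUL=1 MEM=1 BR=0, R=3, W=4
[1] MEM needs rd=2 wr=0: ok; after: ALU=1 MUL=1 MEM=0 BR=0, R=1, W=4
[2] MUL needs rd=2 wr=1: RD_PORT; after: ALU=1 MUL=1 MEM=0 BR=0, R=1, W=4
[3] MEM needs rd=1 wr=0: FU; after: ALU=1 MUL=1 MEM=0 BR=0, R=1, W=4
[4] ALU needs rd=2 wr=1: RD_PORT; after: ALU=1 MUL=1 MEM=0 BR=0, R=1, W=4
[5] MEM needs rd=2 wr=0: FU; after: ALU=1 MUL=1 MEM=0 BR=0, R=1, W=4
[6] ALU needs rd=2 wr=1: RD_PORT; after: ALU=1 MUL=1 MEM=0 BR=0, R=1, W=4
[7] ALU needs rd=2 wr=1: RD_PORT; after: ALU=1 MUL=1 MEM=0 BR=0, R=1, W=4

issued = [0, 1]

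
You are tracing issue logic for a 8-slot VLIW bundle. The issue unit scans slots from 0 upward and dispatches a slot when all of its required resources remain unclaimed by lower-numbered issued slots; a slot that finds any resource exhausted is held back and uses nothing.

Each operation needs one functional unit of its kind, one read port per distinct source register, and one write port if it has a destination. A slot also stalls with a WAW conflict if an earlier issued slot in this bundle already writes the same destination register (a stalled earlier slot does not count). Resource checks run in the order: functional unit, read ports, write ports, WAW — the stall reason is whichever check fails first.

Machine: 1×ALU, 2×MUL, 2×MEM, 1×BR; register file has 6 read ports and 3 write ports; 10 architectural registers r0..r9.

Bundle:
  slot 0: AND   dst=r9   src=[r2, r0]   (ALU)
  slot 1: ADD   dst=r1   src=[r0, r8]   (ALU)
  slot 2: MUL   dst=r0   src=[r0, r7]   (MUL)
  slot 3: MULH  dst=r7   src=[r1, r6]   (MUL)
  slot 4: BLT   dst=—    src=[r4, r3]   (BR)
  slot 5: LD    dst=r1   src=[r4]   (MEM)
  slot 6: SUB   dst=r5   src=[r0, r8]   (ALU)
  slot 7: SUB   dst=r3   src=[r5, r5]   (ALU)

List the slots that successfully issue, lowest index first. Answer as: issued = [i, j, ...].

[0] ALU needs rd=2 wr=1: ok; after: ALU=0 MUL=2 MEM=2 BR=1, R=4, W=2
[1] ALU needs rd=2 wr=1: FU; after: ALU=0 MUL=2 MEM=2 BR=1, R=4, W=2
[2] MUL needs rd=2 wr=1: ok; after: ALU=0 MUL=1 MEM=2 BR=1, R=2, W=1
[3] MUL needs rd=2 wr=1: ok; after: ALU=0 MUL=0 MEM=2 BR=1, R=0, W=0
[4] BR needs rd=2 wr=0: RD_PORT; after: ALU=0 MUL=0 MEM=2 BR=1, R=0, W=0
[5] MEM needs rd=1 wr=1: RD_PORT; after: ALU=0 MUL=0 MEM=2 BR=1, R=0, W=0
[6] ALU needs rd=2 wr=1: FU; after: ALU=0 MUL=0 MEM=2 BR=1, R=0, W=0
[7] ALU needs rd=1 wr=1: FU; after: ALU=0 MUL=0 MEM=2 BR=1, R=0, W=0

issued = [0, 2, 3]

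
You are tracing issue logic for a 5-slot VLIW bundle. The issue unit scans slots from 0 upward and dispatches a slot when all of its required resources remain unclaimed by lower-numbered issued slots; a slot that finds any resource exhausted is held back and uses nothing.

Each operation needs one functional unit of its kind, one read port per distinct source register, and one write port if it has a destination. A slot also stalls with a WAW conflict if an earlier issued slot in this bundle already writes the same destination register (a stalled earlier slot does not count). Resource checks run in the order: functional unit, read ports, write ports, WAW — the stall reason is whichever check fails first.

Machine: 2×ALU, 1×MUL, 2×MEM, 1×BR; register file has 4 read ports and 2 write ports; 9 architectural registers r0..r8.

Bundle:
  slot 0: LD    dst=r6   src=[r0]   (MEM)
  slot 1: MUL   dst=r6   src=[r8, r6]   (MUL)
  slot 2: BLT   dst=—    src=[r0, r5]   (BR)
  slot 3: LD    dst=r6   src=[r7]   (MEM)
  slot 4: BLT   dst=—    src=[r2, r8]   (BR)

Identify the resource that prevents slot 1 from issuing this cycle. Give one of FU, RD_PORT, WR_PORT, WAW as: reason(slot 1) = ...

slot 0 (MEM): ISSUE — free A2,Mu1,Ld1,B1 rp3 wp1
slot 1 (MUL): stall WAW — free A2,Mu1,Ld1,B1 rp3 wp1
slot 2 (BR): ISSUE — free A2,Mu1,Ld1,B0 rp1 wp1
slot 3 (MEM): stall WAW — free A2,Mu1,Ld1,B0 rp1 wp1
slot 4 (BR): stall FU — free A2,Mu1,Ld1,B0 rp1 wp1

reason(slot 1) = WAW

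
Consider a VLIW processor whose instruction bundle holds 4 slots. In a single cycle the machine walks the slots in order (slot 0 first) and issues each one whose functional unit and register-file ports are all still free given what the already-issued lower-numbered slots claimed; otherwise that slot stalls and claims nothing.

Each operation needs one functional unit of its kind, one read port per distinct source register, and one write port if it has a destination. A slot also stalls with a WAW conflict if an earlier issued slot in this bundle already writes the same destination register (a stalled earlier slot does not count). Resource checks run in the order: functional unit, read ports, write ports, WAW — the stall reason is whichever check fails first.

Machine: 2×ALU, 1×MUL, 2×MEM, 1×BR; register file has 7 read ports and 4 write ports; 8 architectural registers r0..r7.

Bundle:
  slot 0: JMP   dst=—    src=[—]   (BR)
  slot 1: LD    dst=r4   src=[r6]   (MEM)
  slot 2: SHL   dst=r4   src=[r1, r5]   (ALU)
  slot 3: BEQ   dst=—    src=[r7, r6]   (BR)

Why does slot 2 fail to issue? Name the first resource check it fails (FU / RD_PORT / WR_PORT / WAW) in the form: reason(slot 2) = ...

slot 0 (BR): ISSUE — free A2,Mu1,Ld2,B0 rp7 wp4
slot 1 (MEM): ISSUE — free A2,Mu1,Ld1,B0 rp6 wp3
slot 2 (ALU): stall WAW — free A2,Mu1,Ld1,B0 rp6 wp3
slot 3 (BR): stall FU — free A2,Mu1,Ld1,B0 rp6 wp3

reason(slot 2) = WAW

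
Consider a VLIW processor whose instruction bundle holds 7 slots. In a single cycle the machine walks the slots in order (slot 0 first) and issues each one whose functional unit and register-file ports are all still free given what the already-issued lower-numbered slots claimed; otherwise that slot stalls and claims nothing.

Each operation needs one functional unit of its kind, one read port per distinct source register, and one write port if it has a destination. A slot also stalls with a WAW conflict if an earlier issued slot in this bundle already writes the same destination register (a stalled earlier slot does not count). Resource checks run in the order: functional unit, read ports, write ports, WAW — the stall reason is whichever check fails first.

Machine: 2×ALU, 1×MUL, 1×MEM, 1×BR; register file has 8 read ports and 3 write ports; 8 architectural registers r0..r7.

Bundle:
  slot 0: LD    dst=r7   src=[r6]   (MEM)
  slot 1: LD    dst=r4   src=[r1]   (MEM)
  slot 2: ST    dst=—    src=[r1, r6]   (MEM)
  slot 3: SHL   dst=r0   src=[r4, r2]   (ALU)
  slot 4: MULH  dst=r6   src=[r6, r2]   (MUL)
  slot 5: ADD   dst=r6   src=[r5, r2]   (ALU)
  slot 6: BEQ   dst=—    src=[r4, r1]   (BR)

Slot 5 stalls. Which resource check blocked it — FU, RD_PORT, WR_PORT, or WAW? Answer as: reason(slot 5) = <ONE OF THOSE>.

#0 MEM src=r6 dispatched  <A:2 Mu:1 Ld:0 B:1 rd:7 wr:2>
#1 MEM src=r1 held:FU  <A:2 Mu:1 Ld:0 B:1 rd:7 wr:2>
#2 MEM src=r1,r6 held:FU  <A:2 Mu:1 Ld:0 B:1 rd:7 wr:2>
#3 ALU src=r4,r2 dispatched  <A:1 Mu:1 Ld:0 B:1 rd:5 wr:1>
#4 MUL src=r6,r2 dispatched  <A:1 Mu:0 Ld:0 B:1 rd:3 wr:0>
#5 ALU src=r5,r2 held:WR_PORT  <A:1 Mu:0 Ld:0 B:1 rd:3 wr:0>
#6 BR src=r4,r1 dispatched  <A:1 Mu:0 Ld:0 B:0 rd:1 wr:0>

reason(slot 5) = WR_PORT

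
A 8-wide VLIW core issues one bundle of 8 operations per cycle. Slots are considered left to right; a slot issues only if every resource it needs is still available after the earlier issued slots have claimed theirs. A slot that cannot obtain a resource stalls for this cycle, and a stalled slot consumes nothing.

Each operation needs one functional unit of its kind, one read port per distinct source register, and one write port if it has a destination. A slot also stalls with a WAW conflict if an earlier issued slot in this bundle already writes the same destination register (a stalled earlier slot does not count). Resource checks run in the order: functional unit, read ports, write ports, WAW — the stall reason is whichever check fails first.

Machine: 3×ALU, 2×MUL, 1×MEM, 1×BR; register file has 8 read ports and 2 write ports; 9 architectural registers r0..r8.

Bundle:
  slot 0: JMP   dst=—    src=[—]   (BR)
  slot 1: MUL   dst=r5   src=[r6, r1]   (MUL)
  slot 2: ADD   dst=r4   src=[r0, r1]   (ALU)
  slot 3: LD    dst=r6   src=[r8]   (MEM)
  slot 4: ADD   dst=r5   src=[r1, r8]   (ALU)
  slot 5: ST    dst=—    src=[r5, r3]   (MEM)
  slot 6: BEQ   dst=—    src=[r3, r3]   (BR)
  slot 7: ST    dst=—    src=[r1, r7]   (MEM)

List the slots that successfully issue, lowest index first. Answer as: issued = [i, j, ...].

[0] BR needs rd=0 wr=0: ok; after: ALU=3 MUL=2 MEM=1 BR=0, R=8, W=2
[1] MUL needs rd=2 wr=1: ok; after: ALU=3 MUL=1 MEM=1 BR=0, R=6, W=1
[2] ALU needs rd=2 wr=1: ok; after: ALU=2 MUL=1 MEM=1 BR=0, R=4, W=0
[3] MEM needs rd=1 wr=1: WR_PORT; after: ALU=2 MUL=1 MEM=1 BR=0, R=4, W=0
[4] ALU needs rd=2 wr=1: WR_PORT; after: ALU=2 MUL=1 MEM=1 BR=0, R=4, W=0
[5] MEM needs rd=2 wr=0: ok; after: ALU=2 MUL=1 MEM=0 BR=0, R=2, W=0
[6] BR needs rd=1 wr=0: FU; after: ALU=2 MUL=1 MEM=0 BR=0, R=2, W=0
[7] MEM needs rd=2 wr=0: FU; after: ALU=2 MUL=1 MEM=0 BR=0, R=2, W=0

issued = [0, 1, 2, 5]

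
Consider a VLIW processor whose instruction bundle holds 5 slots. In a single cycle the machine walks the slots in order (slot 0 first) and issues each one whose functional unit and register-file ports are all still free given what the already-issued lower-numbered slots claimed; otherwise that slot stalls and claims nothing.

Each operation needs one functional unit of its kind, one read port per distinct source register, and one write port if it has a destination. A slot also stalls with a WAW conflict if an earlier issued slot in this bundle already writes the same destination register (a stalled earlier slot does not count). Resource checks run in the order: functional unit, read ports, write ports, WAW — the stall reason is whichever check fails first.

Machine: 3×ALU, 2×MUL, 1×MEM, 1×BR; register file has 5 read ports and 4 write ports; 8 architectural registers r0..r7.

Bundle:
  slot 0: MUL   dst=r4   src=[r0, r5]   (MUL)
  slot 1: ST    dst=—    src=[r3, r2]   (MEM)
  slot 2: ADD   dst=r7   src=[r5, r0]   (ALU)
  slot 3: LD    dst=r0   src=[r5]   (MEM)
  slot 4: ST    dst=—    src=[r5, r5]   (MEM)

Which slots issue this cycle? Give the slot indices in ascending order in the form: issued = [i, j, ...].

#0 MUL src=r0,r5 dispatched  <A:3 Mu:1 Ld:1 B:1 rd:3 wr:3>
#1 MEM src=r3,r2 dispatched  <A:3 Mu:1 Ld:0 B:1 rd:1 wr:3>
#2 ALU src=r5,r0 held:RD_PORT  <A:3 Mu:1 Ld:0 B:1 rd:1 wr:3>
#3 MEM src=r5 held:FU  <A:3 Mu:1 Ld:0 B:1 rd:1 wr:3>
#4 MEM src=r5,r5 held:FU  <A:3 Mu:1 Ld:0 B:1 rd:1 wr:3>

issued = [0, 1]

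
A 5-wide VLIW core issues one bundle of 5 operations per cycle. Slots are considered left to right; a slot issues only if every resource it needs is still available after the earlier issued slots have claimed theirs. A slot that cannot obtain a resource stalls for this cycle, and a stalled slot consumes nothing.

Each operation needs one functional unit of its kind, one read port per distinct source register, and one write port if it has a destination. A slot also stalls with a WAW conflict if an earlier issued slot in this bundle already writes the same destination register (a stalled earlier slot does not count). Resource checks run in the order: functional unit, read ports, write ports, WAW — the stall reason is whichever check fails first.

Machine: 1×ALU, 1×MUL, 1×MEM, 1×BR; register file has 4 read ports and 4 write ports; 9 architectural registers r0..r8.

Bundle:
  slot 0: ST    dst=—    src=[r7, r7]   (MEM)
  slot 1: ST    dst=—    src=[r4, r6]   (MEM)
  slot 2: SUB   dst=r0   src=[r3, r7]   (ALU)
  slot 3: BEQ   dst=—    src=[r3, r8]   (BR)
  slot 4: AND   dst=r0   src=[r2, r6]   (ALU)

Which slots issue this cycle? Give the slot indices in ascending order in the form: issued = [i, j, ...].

issued = [0, 2]

(0) want 1×MEM +1rd +0wr — yes → AL1|MU1|ME0|BR1|rd3|wr4
(1) want 1×MEM +2rd +0wr — FU → AL1|MU1|ME0|BR1|rd3|wr4
(2) want 1×ALU +2rd +1wr — yes → AL0|MU1|ME0|BR1|rd1|wr3
(3) want 1×BR +2rd +0wr — RD_PORT → AL0|MU1|ME0|BR1|rd1|wr3
(4) want 1×ALU +2rd +1wr — FU → AL0|MU1|ME0|BR1|rd1|wr3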